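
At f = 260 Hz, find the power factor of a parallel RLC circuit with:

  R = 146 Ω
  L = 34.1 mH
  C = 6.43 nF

Step 1 — Angular frequency: ω = 2π·f = 2π·260 = 1634 rad/s.
Step 2 — Component impedances:
  R: Z = R = 146 Ω
  L: Z = jωL = j·1634·0.0341 = 0 + j55.71 Ω
  C: Z = 1/(jωC) = -j/(ω·C) = 0 - j9.52e+04 Ω
Step 3 — Parallel combination: 1/Z_total = 1/R + 1/L + 1/C; Z_total = 18.57 + j48.65 Ω = 52.07∠69.1° Ω.
Step 4 — Power factor: PF = cos(φ) = Re(Z)/|Z| = 18.573/52.073 = 0.3567.
Step 5 — Type: Im(Z) = 48.65 ⇒ lagging (phase φ = 69.1°).

PF = 0.3567 (lagging, φ = 69.1°)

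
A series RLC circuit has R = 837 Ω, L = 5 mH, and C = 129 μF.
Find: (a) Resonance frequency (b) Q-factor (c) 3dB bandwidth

Step 1 — Resonance condition Im(Z)=0 gives ω₀ = 1/√(LC).
Step 2 — ω₀ = 1/√(0.005·0.000129) = 1245 rad/s.
Step 3 — f₀ = ω₀/(2π) = 198.2 Hz.
Step 4 — Series Q: Q = ω₀L/R = 1245·0.005/837 = 0.007438.
Step 5 — 3dB bandwidth: Δω = ω₀/Q = 1.674e+05 rad/s; BW = Δω/(2π) = 2.664e+04 Hz.

(a) f₀ = 198.2 Hz  (b) Q = 0.007438  (c) BW = 2.664e+04 Hz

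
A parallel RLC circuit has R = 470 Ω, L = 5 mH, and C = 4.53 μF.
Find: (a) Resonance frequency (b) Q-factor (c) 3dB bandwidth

Step 1 — Resonance: ω₀ = 1/√(LC) = 1/√(0.005·4.53e-06) = 6645 rad/s.
Step 2 — f₀ = ω₀/(2π) = 1058 Hz.
Step 3 — Parallel Q: Q = R/(ω₀L) = 470/(6645·0.005) = 14.15.
Step 4 — Bandwidth: Δω = ω₀/Q = 469.7 rad/s; BW = Δω/(2π) = 74.75 Hz.

(a) f₀ = 1058 Hz  (b) Q = 14.15  (c) BW = 74.75 Hz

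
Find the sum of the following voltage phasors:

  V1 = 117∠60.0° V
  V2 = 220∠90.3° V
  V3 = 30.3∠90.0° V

Step 1 — Convert each phasor to rectangular form:
  V1 = 117·(cos(60.0°) + j·sin(60.0°)) = 58.5 + j101.3 V
  V2 = 220·(cos(90.3°) + j·sin(90.3°)) = -1.152 + j220 V
  V3 = 30.3·(cos(90.0°) + j·sin(90.0°)) = 0 + j30.3 V
Step 2 — Sum components: V_total = 57.35 + j351.6 V.
Step 3 — Convert to polar: |V_total| = 356.3 V, ∠V_total = 80.7°.

V_total = 356.3∠80.7° V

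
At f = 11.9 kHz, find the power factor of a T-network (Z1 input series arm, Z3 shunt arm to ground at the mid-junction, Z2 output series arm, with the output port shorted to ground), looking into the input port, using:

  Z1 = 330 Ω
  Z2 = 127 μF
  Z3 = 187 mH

Step 1 — Angular frequency: ω = 2π·f = 2π·1.19e+04 = 7.477e+04 rad/s.
Step 2 — Component impedances:
  Z1: Z = R = 330 Ω
  Z2: Z = 1/(jωC) = -j/(ω·C) = 0 - j0.1053 Ω
  Z3: Z = jωL = j·7.477e+04·0.187 = 0 + j1.398e+04 Ω
Step 3 — With the output port shorted to ground, the output series arm Z2 runs from the junction to ground; the shunt arm Z3 also runs from the junction to ground. They appear in parallel: Z3 || Z2 = 0 - j0.1053 Ω.
Step 4 — Series with input arm Z1: Z_in = Z1 + (Z3 || Z2) = 330 - j0.1053 Ω = 330∠-0.0° Ω.
Step 5 — Power factor: PF = cos(φ) = Re(Z)/|Z| = 330/330 = 1.
Step 6 — Type: Im(Z) = -0.1053 ⇒ leading (phase φ = -0.0°).

PF = 1 (leading, φ = -0.0°)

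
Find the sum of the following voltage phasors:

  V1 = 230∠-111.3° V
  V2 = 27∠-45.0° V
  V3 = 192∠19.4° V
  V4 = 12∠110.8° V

Step 1 — Convert each phasor to rectangular form:
  V1 = 230·(cos(-111.3°) + j·sin(-111.3°)) = -83.55 - j214.3 V
  V2 = 27·(cos(-45.0°) + j·sin(-45.0°)) = 19.09 - j19.09 V
  V3 = 192·(cos(19.4°) + j·sin(19.4°)) = 181.1 + j63.77 V
  V4 = 12·(cos(110.8°) + j·sin(110.8°)) = -4.261 + j11.22 V
Step 2 — Sum components: V_total = 112.4 - j158.4 V.
Step 3 — Convert to polar: |V_total| = 194.2 V, ∠V_total = -54.6°.

V_total = 194.2∠-54.6° V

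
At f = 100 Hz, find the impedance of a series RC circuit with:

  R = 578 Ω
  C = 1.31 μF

Step 1 — Angular frequency: ω = 2π·f = 2π·100 = 628.3 rad/s.
Step 2 — Component impedances:
  R: Z = R = 578 Ω
  C: Z = 1/(jωC) = -j/(ω·C) = 0 - j1215 Ω
Step 3 — Series combination: Z_total = R + C = 578 - j1215 Ω = 1345∠-64.6° Ω.

Z = 578 - j1215 Ω = 1345∠-64.6° Ω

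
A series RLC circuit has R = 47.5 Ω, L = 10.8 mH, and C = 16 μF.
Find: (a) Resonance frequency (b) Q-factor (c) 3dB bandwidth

Step 1 — Resonance condition Im(Z)=0 gives ω₀ = 1/√(LC).
Step 2 — ω₀ = 1/√(0.0108·1.6e-05) = 2406 rad/s.
Step 3 — f₀ = ω₀/(2π) = 382.9 Hz.
Step 4 — Series Q: Q = ω₀L/R = 2406·0.0108/47.5 = 0.547.
Step 5 — 3dB bandwidth: Δω = ω₀/Q = 4398 rad/s; BW = Δω/(2π) = 700 Hz.

(a) f₀ = 382.9 Hz  (b) Q = 0.547  (c) BW = 700 Hz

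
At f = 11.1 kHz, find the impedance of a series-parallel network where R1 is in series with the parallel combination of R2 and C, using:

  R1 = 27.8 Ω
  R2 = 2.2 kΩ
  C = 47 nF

Step 1 — Angular frequency: ω = 2π·f = 2π·1.11e+04 = 6.974e+04 rad/s.
Step 2 — Component impedances:
  R1: Z = R = 27.8 Ω
  R2: Z = R = 2200 Ω
  C: Z = 1/(jωC) = -j/(ω·C) = 0 - j305.1 Ω
Step 3 — Parallel branch: R2 || C = 1/(1/R2 + 1/C) = 41.51 - j299.3 Ω.
Step 4 — Series with R1: Z_total = R1 + (R2 || C) = 69.31 - j299.3 Ω = 307.2∠-77.0° Ω.

Z = 69.31 - j299.3 Ω = 307.2∠-77.0° Ω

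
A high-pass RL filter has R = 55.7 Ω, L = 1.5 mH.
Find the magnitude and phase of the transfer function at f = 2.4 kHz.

Step 1 — Angular frequency: ω = 2π·2400 = 1.508e+04 rad/s.
Step 2 — Transfer function: H(jω) = jωL/(R + jωL).
Step 3 — Numerator jωL = j·22.62; denominator R + jωL = 55.7 + j22.62.
Step 4 — H = 0.1416 + j0.3486.
Step 5 — Magnitude: |H| = 0.3763 (-8.5 dB); phase: φ = 67.9°.

|H| = 0.3763 (-8.5 dB), φ = 67.9°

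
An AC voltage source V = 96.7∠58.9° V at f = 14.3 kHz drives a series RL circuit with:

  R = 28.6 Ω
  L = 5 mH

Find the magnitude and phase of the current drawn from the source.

Step 1 — Angular frequency: ω = 2π·f = 2π·1.43e+04 = 8.985e+04 rad/s.
Step 2 — Component impedances:
  R: Z = R = 28.6 Ω
  L: Z = jωL = j·8.985e+04·0.005 = 0 + j449.2 Ω
Step 3 — Series combination: Z_total = R + L = 28.6 + j449.2 Ω = 450.2∠86.4° Ω.
Step 4 — Source phasor: V = 96.7∠58.9° V = 49.95 + j82.8 V.
Step 5 — Ohm's law: I = V / Z_total = (49.95 + j82.8) / (28.6 + j449.2) = 0.1906 - j0.09905 A.
Step 6 — Convert to polar: |I| = 0.2148 A, ∠I = -27.5°.

I = 0.2148∠-27.5° A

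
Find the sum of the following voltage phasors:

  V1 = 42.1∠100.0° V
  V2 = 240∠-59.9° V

Step 1 — Convert each phasor to rectangular form:
  V1 = 42.1·(cos(100.0°) + j·sin(100.0°)) = -7.311 + j41.46 V
  V2 = 240·(cos(-59.9°) + j·sin(-59.9°)) = 120.4 - j207.6 V
Step 2 — Sum components: V_total = 113.1 - j166.2 V.
Step 3 — Convert to polar: |V_total| = 201 V, ∠V_total = -55.8°.

V_total = 201∠-55.8° V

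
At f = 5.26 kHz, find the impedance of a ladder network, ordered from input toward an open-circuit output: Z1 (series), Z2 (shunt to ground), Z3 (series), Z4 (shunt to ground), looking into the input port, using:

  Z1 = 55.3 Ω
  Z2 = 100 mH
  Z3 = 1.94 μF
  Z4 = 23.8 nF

Step 1 — Angular frequency: ω = 2π·f = 2π·5260 = 3.305e+04 rad/s.
Step 2 — Component impedances:
  Z1: Z = R = 55.3 Ω
  Z2: Z = jωL = j·3.305e+04·0.1 = 0 + j3305 Ω
  Z3: Z = 1/(jωC) = -j/(ω·C) = 0 - j15.6 Ω
  Z4: Z = 1/(jωC) = -j/(ω·C) = 0 - j1271 Ω
Step 3 — Ladder network (open output): work backward from the far end, alternating series and parallel combinations. Z_in = 55.3 - j2108 Ω = 2108∠-88.5° Ω.

Z = 55.3 - j2108 Ω = 2108∠-88.5° Ω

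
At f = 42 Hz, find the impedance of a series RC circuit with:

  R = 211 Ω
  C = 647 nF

Step 1 — Angular frequency: ω = 2π·f = 2π·42 = 263.9 rad/s.
Step 2 — Component impedances:
  R: Z = R = 211 Ω
  C: Z = 1/(jωC) = -j/(ω·C) = 0 - j5857 Ω
Step 3 — Series combination: Z_total = R + C = 211 - j5857 Ω = 5861∠-87.9° Ω.

Z = 211 - j5857 Ω = 5861∠-87.9° Ω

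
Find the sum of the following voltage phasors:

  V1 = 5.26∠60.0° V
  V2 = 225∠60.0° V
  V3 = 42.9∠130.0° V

Step 1 — Convert each phasor to rectangular form:
  V1 = 5.26·(cos(60.0°) + j·sin(60.0°)) = 2.63 + j4.555 V
  V2 = 225·(cos(60.0°) + j·sin(60.0°)) = 112.5 + j194.9 V
  V3 = 42.9·(cos(130.0°) + j·sin(130.0°)) = -27.58 + j32.86 V
Step 2 — Sum components: V_total = 87.55 + j232.3 V.
Step 3 — Convert to polar: |V_total| = 248.2 V, ∠V_total = 69.3°.

V_total = 248.2∠69.3° V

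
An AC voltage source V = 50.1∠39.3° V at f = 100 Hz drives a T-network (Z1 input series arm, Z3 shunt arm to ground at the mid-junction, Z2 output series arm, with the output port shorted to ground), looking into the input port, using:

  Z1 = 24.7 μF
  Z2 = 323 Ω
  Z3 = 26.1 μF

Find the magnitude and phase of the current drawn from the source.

Step 1 — Angular frequency: ω = 2π·f = 2π·100 = 628.3 rad/s.
Step 2 — Component impedances:
  Z1: Z = 1/(jωC) = -j/(ω·C) = 0 - j64.44 Ω
  Z2: Z = R = 323 Ω
  Z3: Z = 1/(jωC) = -j/(ω·C) = 0 - j60.98 Ω
Step 3 — With the output port shorted to ground, the output series arm Z2 runs from the junction to ground; the shunt arm Z3 also runs from the junction to ground. They appear in parallel: Z3 || Z2 = 11.12 - j58.88 Ω.
Step 4 — Series with input arm Z1: Z_in = Z1 + (Z3 || Z2) = 11.12 - j123.3 Ω = 123.8∠-84.8° Ω.
Step 5 — Source phasor: V = 50.1∠39.3° V = 38.77 + j31.73 V.
Step 6 — Ohm's law: I = V / Z_total = (38.77 + j31.73) / (11.12 - j123.3) = -0.2271 + j0.3349 A.
Step 7 — Convert to polar: |I| = 0.4046 A, ∠I = 124.1°.

I = 0.4046∠124.1° A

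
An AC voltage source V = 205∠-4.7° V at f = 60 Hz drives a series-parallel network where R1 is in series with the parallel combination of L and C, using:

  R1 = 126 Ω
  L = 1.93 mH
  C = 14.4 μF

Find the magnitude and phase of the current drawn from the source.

Step 1 — Angular frequency: ω = 2π·f = 2π·60 = 377 rad/s.
Step 2 — Component impedances:
  R1: Z = R = 126 Ω
  L: Z = jωL = j·377·0.00193 = 0 + j0.7276 Ω
  C: Z = 1/(jωC) = -j/(ω·C) = 0 - j184.2 Ω
Step 3 — Parallel branch: L || C = 1/(1/L + 1/C) = 0 + j0.7305 Ω.
Step 4 — Series with R1: Z_total = R1 + (L || C) = 126 + j0.7305 Ω = 126∠0.3° Ω.
Step 5 — Source phasor: V = 205∠-4.7° V = 204.3 - j16.8 V.
Step 6 — Ohm's law: I = V / Z_total = (204.3 - j16.8) / (126 + j0.7305) = 1.621 - j0.1427 A.
Step 7 — Convert to polar: |I| = 1.627 A, ∠I = -5.0°.

I = 1.627∠-5.0° A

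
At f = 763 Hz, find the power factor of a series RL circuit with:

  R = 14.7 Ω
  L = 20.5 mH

Step 1 — Angular frequency: ω = 2π·f = 2π·763 = 4794 rad/s.
Step 2 — Component impedances:
  R: Z = R = 14.7 Ω
  L: Z = jωL = j·4794·0.0205 = 0 + j98.28 Ω
Step 3 — Series combination: Z_total = R + L = 14.7 + j98.28 Ω = 99.37∠81.5° Ω.
Step 4 — Power factor: PF = cos(φ) = Re(Z)/|Z| = 14.7/99.37 = 0.1479.
Step 5 — Type: Im(Z) = 98.28 ⇒ lagging (phase φ = 81.5°).

PF = 0.1479 (lagging, φ = 81.5°)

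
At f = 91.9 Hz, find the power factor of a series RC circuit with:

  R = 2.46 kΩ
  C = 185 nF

Step 1 — Angular frequency: ω = 2π·f = 2π·91.9 = 577.4 rad/s.
Step 2 — Component impedances:
  R: Z = R = 2460 Ω
  C: Z = 1/(jωC) = -j/(ω·C) = 0 - j9361 Ω
Step 3 — Series combination: Z_total = R + C = 2460 - j9361 Ω = 9679∠-75.3° Ω.
Step 4 — Power factor: PF = cos(φ) = Re(Z)/|Z| = 2460/9679 = 0.2542.
Step 5 — Type: Im(Z) = -9361 ⇒ leading (phase φ = -75.3°).

PF = 0.2542 (leading, φ = -75.3°)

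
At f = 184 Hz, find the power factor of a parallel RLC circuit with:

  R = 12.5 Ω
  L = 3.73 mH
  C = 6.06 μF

Step 1 — Angular frequency: ω = 2π·f = 2π·184 = 1156 rad/s.
Step 2 — Component impedances:
  R: Z = R = 12.5 Ω
  L: Z = jωL = j·1156·0.00373 = 0 + j4.312 Ω
  C: Z = 1/(jωC) = -j/(ω·C) = 0 - j142.7 Ω
Step 3 — Parallel combination: 1/Z_total = 1/R + 1/L + 1/C; Z_total = 1.404 + j3.947 Ω = 4.189∠70.4° Ω.
Step 4 — Power factor: PF = cos(φ) = Re(Z)/|Z| = 1.404/4.189 = 0.3352.
Step 5 — Type: Im(Z) = 3.947 ⇒ lagging (phase φ = 70.4°).

PF = 0.3352 (lagging, φ = 70.4°)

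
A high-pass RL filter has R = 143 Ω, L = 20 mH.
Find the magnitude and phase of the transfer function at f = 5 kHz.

Step 1 — Angular frequency: ω = 2π·5000 = 3.142e+04 rad/s.
Step 2 — Transfer function: H(jω) = jωL/(R + jωL).
Step 3 — Numerator jωL = j·628.3; denominator R + jωL = 143 + j628.3.
Step 4 — H = 0.9508 + j0.2164.
Step 5 — Magnitude: |H| = 0.9751 (-0.2 dB); phase: φ = 12.8°.

|H| = 0.9751 (-0.2 dB), φ = 12.8°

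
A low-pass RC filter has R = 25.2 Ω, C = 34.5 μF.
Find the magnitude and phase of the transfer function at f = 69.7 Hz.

Step 1 — Angular frequency: ω = 2π·69.7 = 437.9 rad/s.
Step 2 — Transfer function: H(jω) = 1/(1 + jωRC).
Step 3 — Denominator: 1 + jωRC = 1 + j·437.9·25.2·3.45e-05 = 1 + j0.3807.
Step 4 — H = 0.8734 - j0.3325.
Step 5 — Magnitude: |H| = 0.9346 (-0.6 dB); phase: φ = -20.8°.

|H| = 0.9346 (-0.6 dB), φ = -20.8°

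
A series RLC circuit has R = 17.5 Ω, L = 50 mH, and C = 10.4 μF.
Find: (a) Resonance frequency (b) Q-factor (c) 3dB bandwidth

Step 1 — Resonance condition Im(Z)=0 gives ω₀ = 1/√(LC).
Step 2 — ω₀ = 1/√(0.05·1.04e-05) = 1387 rad/s.
Step 3 — f₀ = ω₀/(2π) = 220.7 Hz.
Step 4 — Series Q: Q = ω₀L/R = 1387·0.05/17.5 = 3.962.
Step 5 — 3dB bandwidth: Δω = ω₀/Q = 350 rad/s; BW = Δω/(2π) = 55.7 Hz.

(a) f₀ = 220.7 Hz  (b) Q = 3.962  (c) BW = 55.7 Hz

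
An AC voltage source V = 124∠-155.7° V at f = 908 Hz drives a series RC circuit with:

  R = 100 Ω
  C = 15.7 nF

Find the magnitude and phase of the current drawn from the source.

Step 1 — Angular frequency: ω = 2π·f = 2π·908 = 5705 rad/s.
Step 2 — Component impedances:
  R: Z = R = 100 Ω
  C: Z = 1/(jωC) = -j/(ω·C) = 0 - j1.116e+04 Ω
Step 3 — Series combination: Z_total = R + C = 100 - j1.116e+04 Ω = 1.116e+04∠-89.5° Ω.
Step 4 — Source phasor: V = 124∠-155.7° V = -113 - j51.03 V.
Step 5 — Ohm's law: I = V / Z_total = (-113 - j51.03) / (100 - j1.116e+04) = 0.00448 - j0.01016 A.
Step 6 — Convert to polar: |I| = 0.01111 A, ∠I = -66.2°.

I = 0.01111∠-66.2° A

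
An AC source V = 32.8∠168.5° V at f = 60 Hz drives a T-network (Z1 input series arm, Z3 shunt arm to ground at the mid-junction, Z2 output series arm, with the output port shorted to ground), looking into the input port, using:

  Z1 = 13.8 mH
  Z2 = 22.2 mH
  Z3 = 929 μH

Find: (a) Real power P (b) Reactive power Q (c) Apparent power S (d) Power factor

Step 1 — Angular frequency: ω = 2π·f = 2π·60 = 377 rad/s.
Step 2 — Component impedances:
  Z1: Z = jωL = j·377·0.0138 = 0 + j5.202 Ω
  Z2: Z = jωL = j·377·0.0222 = 0 + j8.369 Ω
  Z3: Z = jωL = j·377·0.000929 = 0 + j0.3502 Ω
Step 3 — With the output port shorted to ground, the output series arm Z2 runs from the junction to ground; the shunt arm Z3 also runs from the junction to ground. They appear in parallel: Z3 || Z2 = 0 + j0.3362 Ω.
Step 4 — Series with input arm Z1: Z_in = Z1 + (Z3 || Z2) = 0 + j5.539 Ω = 5.539∠90.0° Ω.
Step 5 — Source phasor: V = 32.8∠168.5° V = -32.14 + j6.539 V.
Step 6 — Current: I = V / Z = 1.181 + j5.803 A = 5.922∠78.5° A.
Step 7 — Complex power: S = V·I* = 0 + j194.2 VA.
Step 8 — Real power: P = Re(S) = 0 W.
Step 9 — Reactive power: Q = Im(S) = 194.2 VAR.
Step 10 — Apparent power: |S| = 194.2 VA.
Step 11 — Power factor: PF = P/|S| = 0 (lagging).

(a) P = 0 W  (b) Q = 194.2 VAR  (c) S = 194.2 VA  (d) PF = 0 (lagging)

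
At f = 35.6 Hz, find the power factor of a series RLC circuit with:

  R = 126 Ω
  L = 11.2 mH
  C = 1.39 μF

Step 1 — Angular frequency: ω = 2π·f = 2π·35.6 = 223.7 rad/s.
Step 2 — Component impedances:
  R: Z = R = 126 Ω
  L: Z = jωL = j·223.7·0.0112 = 0 + j2.505 Ω
  C: Z = 1/(jωC) = -j/(ω·C) = 0 - j3216 Ω
Step 3 — Series combination: Z_total = R + L + C = 126 - j3214 Ω = 3216∠-87.8° Ω.
Step 4 — Power factor: PF = cos(φ) = Re(Z)/|Z| = 126/3216 = 0.03918.
Step 5 — Type: Im(Z) = -3214 ⇒ leading (phase φ = -87.8°).

PF = 0.03918 (leading, φ = -87.8°)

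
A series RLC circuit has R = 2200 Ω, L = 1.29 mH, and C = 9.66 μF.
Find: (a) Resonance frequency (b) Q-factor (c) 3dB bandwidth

Step 1 — Resonance: ω₀ = 1/√(LC) = 1/√(0.00129·9.66e-06) = 8958 rad/s.
Step 2 — f₀ = ω₀/(2π) = 1426 Hz.
Step 3 — Series Q: Q = ω₀L/R = 8958·0.00129/2200 = 0.005253.
Step 4 — Bandwidth: Δω = ω₀/Q = 1.705e+06 rad/s; BW = Δω/(2π) = 2.714e+05 Hz.

(a) f₀ = 1426 Hz  (b) Q = 0.005253  (c) BW = 2.714e+05 Hz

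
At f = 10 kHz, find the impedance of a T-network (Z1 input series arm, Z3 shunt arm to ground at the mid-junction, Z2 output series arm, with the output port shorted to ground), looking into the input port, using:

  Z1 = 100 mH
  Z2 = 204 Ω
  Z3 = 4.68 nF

Step 1 — Angular frequency: ω = 2π·f = 2π·1e+04 = 6.283e+04 rad/s.
Step 2 — Component impedances:
  Z1: Z = jωL = j·6.283e+04·0.1 = 0 + j6283 Ω
  Z2: Z = R = 204 Ω
  Z3: Z = 1/(jωC) = -j/(ω·C) = 0 - j3401 Ω
Step 3 — With the output port shorted to ground, the output series arm Z2 runs from the junction to ground; the shunt arm Z3 also runs from the junction to ground. They appear in parallel: Z3 || Z2 = 203.3 - j12.19 Ω.
Step 4 — Series with input arm Z1: Z_in = Z1 + (Z3 || Z2) = 203.3 + j6271 Ω = 6274∠88.1° Ω.

Z = 203.3 + j6271 Ω = 6274∠88.1° Ω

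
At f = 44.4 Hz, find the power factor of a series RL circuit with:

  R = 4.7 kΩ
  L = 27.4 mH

Step 1 — Angular frequency: ω = 2π·f = 2π·44.4 = 279 rad/s.
Step 2 — Component impedances:
  R: Z = R = 4700 Ω
  L: Z = jωL = j·279·0.0274 = 0 + j7.644 Ω
Step 3 — Series combination: Z_total = R + L = 4700 + j7.644 Ω = 4700∠0.1° Ω.
Step 4 — Power factor: PF = cos(φ) = Re(Z)/|Z| = 4700/4700 = 1.
Step 5 — Type: Im(Z) = 7.644 ⇒ lagging (phase φ = 0.1°).

PF = 1 (lagging, φ = 0.1°)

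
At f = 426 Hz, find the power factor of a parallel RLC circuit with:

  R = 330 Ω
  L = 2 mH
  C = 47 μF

Step 1 — Angular frequency: ω = 2π·f = 2π·426 = 2677 rad/s.
Step 2 — Component impedances:
  R: Z = R = 330 Ω
  L: Z = jωL = j·2677·0.002 = 0 + j5.353 Ω
  C: Z = 1/(jωC) = -j/(ω·C) = 0 - j7.949 Ω
Step 3 — Parallel combination: 1/Z_total = 1/R + 1/L + 1/C; Z_total = 0.8124 + j16.35 Ω = 16.37∠87.2° Ω.
Step 4 — Power factor: PF = cos(φ) = Re(Z)/|Z| = 0.81238/16.373 = 0.04962.
Step 5 — Type: Im(Z) = 16.35 ⇒ lagging (phase φ = 87.2°).

PF = 0.04962 (lagging, φ = 87.2°)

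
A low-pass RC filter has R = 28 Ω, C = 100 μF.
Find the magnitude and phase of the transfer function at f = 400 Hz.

Step 1 — Angular frequency: ω = 2π·400 = 2513 rad/s.
Step 2 — Transfer function: H(jω) = 1/(1 + jωRC).
Step 3 — Denominator: 1 + jωRC = 1 + j·2513·28·0.0001 = 1 + j7.037.
Step 4 — H = 0.01979 - j0.1393.
Step 5 — Magnitude: |H| = 0.1407 (-17.0 dB); phase: φ = -81.9°.

|H| = 0.1407 (-17.0 dB), φ = -81.9°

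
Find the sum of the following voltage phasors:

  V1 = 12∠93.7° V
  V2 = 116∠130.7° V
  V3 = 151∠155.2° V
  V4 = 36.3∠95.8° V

Step 1 — Convert each phasor to rectangular form:
  V1 = 12·(cos(93.7°) + j·sin(93.7°)) = -0.7744 + j11.97 V
  V2 = 116·(cos(130.7°) + j·sin(130.7°)) = -75.64 + j87.94 V
  V3 = 151·(cos(155.2°) + j·sin(155.2°)) = -137.1 + j63.34 V
  V4 = 36.3·(cos(95.8°) + j·sin(95.8°)) = -3.668 + j36.11 V
Step 2 — Sum components: V_total = -217.2 + j199.4 V.
Step 3 — Convert to polar: |V_total| = 294.8 V, ∠V_total = 137.4°.

V_total = 294.8∠137.4° V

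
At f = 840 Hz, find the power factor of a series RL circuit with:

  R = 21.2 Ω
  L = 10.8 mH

Step 1 — Angular frequency: ω = 2π·f = 2π·840 = 5278 rad/s.
Step 2 — Component impedances:
  R: Z = R = 21.2 Ω
  L: Z = jωL = j·5278·0.0108 = 0 + j57 Ω
Step 3 — Series combination: Z_total = R + L = 21.2 + j57 Ω = 60.82∠69.6° Ω.
Step 4 — Power factor: PF = cos(φ) = Re(Z)/|Z| = 21.2/60.82 = 0.3486.
Step 5 — Type: Im(Z) = 57 ⇒ lagging (phase φ = 69.6°).

PF = 0.3486 (lagging, φ = 69.6°)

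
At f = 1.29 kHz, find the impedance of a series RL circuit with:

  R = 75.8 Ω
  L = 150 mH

Step 1 — Angular frequency: ω = 2π·f = 2π·1290 = 8105 rad/s.
Step 2 — Component impedances:
  R: Z = R = 75.8 Ω
  L: Z = jωL = j·8105·0.15 = 0 + j1216 Ω
Step 3 — Series combination: Z_total = R + L = 75.8 + j1216 Ω = 1218∠86.4° Ω.

Z = 75.8 + j1216 Ω = 1218∠86.4° Ω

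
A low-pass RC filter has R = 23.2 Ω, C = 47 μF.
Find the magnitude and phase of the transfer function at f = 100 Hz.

Step 1 — Angular frequency: ω = 2π·100 = 628.3 rad/s.
Step 2 — Transfer function: H(jω) = 1/(1 + jωRC).
Step 3 — Denominator: 1 + jωRC = 1 + j·628.3·23.2·4.7e-05 = 1 + j0.6851.
Step 4 — H = 0.6806 - j0.4663.
Step 5 — Magnitude: |H| = 0.825 (-1.7 dB); phase: φ = -34.4°.

|H| = 0.825 (-1.7 dB), φ = -34.4°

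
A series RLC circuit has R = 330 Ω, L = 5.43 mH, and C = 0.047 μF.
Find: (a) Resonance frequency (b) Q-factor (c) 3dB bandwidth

Step 1 — Resonance: ω₀ = 1/√(LC) = 1/√(0.00543·4.7e-08) = 6.26e+04 rad/s.
Step 2 — f₀ = ω₀/(2π) = 9963 Hz.
Step 3 — Series Q: Q = ω₀L/R = 6.26e+04·0.00543/330 = 1.03.
Step 4 — Bandwidth: Δω = ω₀/Q = 6.077e+04 rad/s; BW = Δω/(2π) = 9672 Hz.

(a) f₀ = 9963 Hz  (b) Q = 1.03  (c) BW = 9672 Hz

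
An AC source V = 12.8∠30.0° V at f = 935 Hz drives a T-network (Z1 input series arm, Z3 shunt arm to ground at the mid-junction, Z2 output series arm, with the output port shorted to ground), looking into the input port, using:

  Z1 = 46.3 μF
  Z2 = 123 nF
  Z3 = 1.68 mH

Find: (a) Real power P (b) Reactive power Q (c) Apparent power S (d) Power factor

Step 1 — Angular frequency: ω = 2π·f = 2π·935 = 5875 rad/s.
Step 2 — Component impedances:
  Z1: Z = 1/(jωC) = -j/(ω·C) = 0 - j3.676 Ω
  Z2: Z = 1/(jωC) = -j/(ω·C) = 0 - j1384 Ω
  Z3: Z = jωL = j·5875·0.00168 = 0 + j9.87 Ω
Step 3 — With the output port shorted to ground, the output series arm Z2 runs from the junction to ground; the shunt arm Z3 also runs from the junction to ground. They appear in parallel: Z3 || Z2 = 0 + j9.941 Ω.
Step 4 — Series with input arm Z1: Z_in = Z1 + (Z3 || Z2) = 0 + j6.264 Ω = 6.264∠90.0° Ω.
Step 5 — Source phasor: V = 12.8∠30.0° V = 11.09 + j6.4 V.
Step 6 — Current: I = V / Z = 1.022 - j1.77 A = 2.043∠-60.0° A.
Step 7 — Complex power: S = V·I* = 0 + j26.16 VA.
Step 8 — Real power: P = Re(S) = 0 W.
Step 9 — Reactive power: Q = Im(S) = 26.16 VAR.
Step 10 — Apparent power: |S| = 26.16 VA.
Step 11 — Power factor: PF = P/|S| = 0 (lagging).

(a) P = 0 W  (b) Q = 26.16 VAR  (c) S = 26.16 VA  (d) PF = 0 (lagging)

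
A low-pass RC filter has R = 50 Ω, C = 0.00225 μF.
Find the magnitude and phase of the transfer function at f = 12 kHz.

Step 1 — Angular frequency: ω = 2π·1.2e+04 = 7.54e+04 rad/s.
Step 2 — Transfer function: H(jω) = 1/(1 + jωRC).
Step 3 — Denominator: 1 + jωRC = 1 + j·7.54e+04·50·2.25e-09 = 1 + j0.008482.
Step 4 — H = 0.9999 - j0.008482.
Step 5 — Magnitude: |H| = 1 (-0.0 dB); phase: φ = -0.5°.

|H| = 1 (-0.0 dB), φ = -0.5°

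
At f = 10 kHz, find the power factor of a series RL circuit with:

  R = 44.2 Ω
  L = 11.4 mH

Step 1 — Angular frequency: ω = 2π·f = 2π·1e+04 = 6.283e+04 rad/s.
Step 2 — Component impedances:
  R: Z = R = 44.2 Ω
  L: Z = jωL = j·6.283e+04·0.0114 = 0 + j716.3 Ω
Step 3 — Series combination: Z_total = R + L = 44.2 + j716.3 Ω = 717.6∠86.5° Ω.
Step 4 — Power factor: PF = cos(φ) = Re(Z)/|Z| = 44.2/717.6 = 0.06159.
Step 5 — Type: Im(Z) = 716.3 ⇒ lagging (phase φ = 86.5°).

PF = 0.06159 (lagging, φ = 86.5°)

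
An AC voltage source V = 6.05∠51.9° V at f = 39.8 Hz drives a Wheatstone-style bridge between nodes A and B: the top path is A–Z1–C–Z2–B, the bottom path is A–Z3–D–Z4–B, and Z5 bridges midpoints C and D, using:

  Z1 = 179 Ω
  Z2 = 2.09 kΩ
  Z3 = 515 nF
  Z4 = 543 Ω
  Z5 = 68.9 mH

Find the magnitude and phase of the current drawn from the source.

Step 1 — Angular frequency: ω = 2π·f = 2π·39.8 = 250.1 rad/s.
Step 2 — Component impedances:
  Z1: Z = R = 179 Ω
  Z2: Z = R = 2090 Ω
  Z3: Z = 1/(jωC) = -j/(ω·C) = 0 - j7765 Ω
  Z4: Z = R = 543 Ω
  Z5: Z = jωL = j·250.1·0.0689 = 0 + j17.23 Ω
Step 3 — Bridge requires nodal analysis (the Z5 bridge couples midpoints C and D, so the two paths cannot be reduced to a simple series/parallel combination). Setting node B to ground and injecting 1 A at node A, the 3-node admittance system at A, C, D solves to V_A = Z_AB = 610.6 + j6.728 Ω = 610.7∠0.6° Ω.
Step 4 — Source phasor: V = 6.05∠51.9° V = 3.733 + j4.761 V.
Step 5 — Ohm's law: I = V / Z_total = (3.733 + j4.761) / (610.6 + j6.728) = 0.006199 + j0.007729 A.
Step 6 — Convert to polar: |I| = 0.009907 A, ∠I = 51.3°.

I = 0.009907∠51.3° A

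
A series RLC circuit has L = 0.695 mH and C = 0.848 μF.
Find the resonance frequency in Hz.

Step 1 — Resonance condition Im(Z)=0 gives ω₀ = 1/√(LC).
Step 2 — ω₀ = 1/√(0.000695·8.48e-07) = 4.119e+04 rad/s.
Step 3 — f₀ = ω₀/(2π) = 6556 Hz.

f₀ = 6556 Hz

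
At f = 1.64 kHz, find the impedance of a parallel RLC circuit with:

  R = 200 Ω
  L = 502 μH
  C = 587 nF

Step 1 — Angular frequency: ω = 2π·f = 2π·1640 = 1.03e+04 rad/s.
Step 2 — Component impedances:
  R: Z = R = 200 Ω
  L: Z = jωL = j·1.03e+04·0.000502 = 0 + j5.173 Ω
  C: Z = 1/(jωC) = -j/(ω·C) = 0 - j165.3 Ω
Step 3 — Parallel combination: 1/Z_total = 1/R + 1/L + 1/C; Z_total = 0.1425 + j5.336 Ω = 5.338∠88.5° Ω.

Z = 0.1425 + j5.336 Ω = 5.338∠88.5° Ω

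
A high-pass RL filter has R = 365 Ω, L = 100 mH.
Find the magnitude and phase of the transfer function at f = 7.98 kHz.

Step 1 — Angular frequency: ω = 2π·7980 = 5.014e+04 rad/s.
Step 2 — Transfer function: H(jω) = jωL/(R + jωL).
Step 3 — Numerator jωL = j·5014; denominator R + jωL = 365 + j5014.
Step 4 — H = 0.9947 + j0.07241.
Step 5 — Magnitude: |H| = 0.9974 (-0.0 dB); phase: φ = 4.2°.

|H| = 0.9974 (-0.0 dB), φ = 4.2°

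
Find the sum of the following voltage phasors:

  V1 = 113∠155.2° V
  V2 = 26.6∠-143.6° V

Step 1 — Convert each phasor to rectangular form:
  V1 = 113·(cos(155.2°) + j·sin(155.2°)) = -102.6 + j47.4 V
  V2 = 26.6·(cos(-143.6°) + j·sin(-143.6°)) = -21.41 - j15.78 V
Step 2 — Sum components: V_total = -124 + j31.61 V.
Step 3 — Convert to polar: |V_total| = 128 V, ∠V_total = 165.7°.

V_total = 128∠165.7° V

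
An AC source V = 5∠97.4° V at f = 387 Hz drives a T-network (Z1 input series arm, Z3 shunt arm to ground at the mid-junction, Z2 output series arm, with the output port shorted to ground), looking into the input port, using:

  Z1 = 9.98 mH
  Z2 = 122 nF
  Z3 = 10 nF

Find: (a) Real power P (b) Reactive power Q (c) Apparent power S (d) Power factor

Step 1 — Angular frequency: ω = 2π·f = 2π·387 = 2432 rad/s.
Step 2 — Component impedances:
  Z1: Z = jωL = j·2432·0.00998 = 0 + j24.27 Ω
  Z2: Z = 1/(jωC) = -j/(ω·C) = 0 - j3371 Ω
  Z3: Z = 1/(jωC) = -j/(ω·C) = 0 - j4.113e+04 Ω
Step 3 — With the output port shorted to ground, the output series arm Z2 runs from the junction to ground; the shunt arm Z3 also runs from the junction to ground. They appear in parallel: Z3 || Z2 = 0 - j3116 Ω.
Step 4 — Series with input arm Z1: Z_in = Z1 + (Z3 || Z2) = 0 - j3091 Ω = 3091∠-90.0° Ω.
Step 5 — Source phasor: V = 5∠97.4° V = -0.644 + j4.958 V.
Step 6 — Current: I = V / Z = -0.001604 - j0.0002083 A = 0.001617∠-172.6° A.
Step 7 — Complex power: S = V·I* = 0 - j0.008087 VA.
Step 8 — Real power: P = Re(S) = 0 W.
Step 9 — Reactive power: Q = Im(S) = -0.008087 VAR.
Step 10 — Apparent power: |S| = 0.008087 VA.
Step 11 — Power factor: PF = P/|S| = 0 (leading).

(a) P = 0 W  (b) Q = -0.008087 VAR  (c) S = 0.008087 VA  (d) PF = 0 (leading)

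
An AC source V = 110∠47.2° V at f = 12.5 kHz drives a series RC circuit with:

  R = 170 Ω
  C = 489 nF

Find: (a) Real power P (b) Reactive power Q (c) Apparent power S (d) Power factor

Step 1 — Angular frequency: ω = 2π·f = 2π·1.25e+04 = 7.854e+04 rad/s.
Step 2 — Component impedances:
  R: Z = R = 170 Ω
  C: Z = 1/(jωC) = -j/(ω·C) = 0 - j26.04 Ω
Step 3 — Series combination: Z_total = R + C = 170 - j26.04 Ω = 172∠-8.7° Ω.
Step 4 — Source phasor: V = 110∠47.2° V = 74.74 + j80.71 V.
Step 5 — Current: I = V / Z = 0.3585 + j0.5297 A = 0.6396∠55.9° A.
Step 6 — Complex power: S = V·I* = 69.55 - j10.65 VA.
Step 7 — Real power: P = Re(S) = 69.55 W.
Step 8 — Reactive power: Q = Im(S) = -10.65 VAR.
Step 9 — Apparent power: |S| = 70.36 VA.
Step 10 — Power factor: PF = P/|S| = 0.9885 (leading).

(a) P = 69.55 W  (b) Q = -10.65 VAR  (c) S = 70.36 VA  (d) PF = 0.9885 (leading)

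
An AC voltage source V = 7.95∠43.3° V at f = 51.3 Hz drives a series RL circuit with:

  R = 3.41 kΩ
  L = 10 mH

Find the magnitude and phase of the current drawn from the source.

Step 1 — Angular frequency: ω = 2π·f = 2π·51.3 = 322.3 rad/s.
Step 2 — Component impedances:
  R: Z = R = 3410 Ω
  L: Z = jωL = j·322.3·0.01 = 0 + j3.223 Ω
Step 3 — Series combination: Z_total = R + L = 3410 + j3.223 Ω = 3410∠0.1° Ω.
Step 4 — Source phasor: V = 7.95∠43.3° V = 5.786 + j5.452 V.
Step 5 — Ohm's law: I = V / Z_total = (5.786 + j5.452) / (3410 + j3.223) = 0.001698 + j0.001597 A.
Step 6 — Convert to polar: |I| = 0.002331 A, ∠I = 43.2°.

I = 0.002331∠43.2° A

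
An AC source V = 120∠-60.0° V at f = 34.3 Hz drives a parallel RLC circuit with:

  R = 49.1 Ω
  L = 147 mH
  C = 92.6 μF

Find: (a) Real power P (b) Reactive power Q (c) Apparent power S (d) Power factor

Step 1 — Angular frequency: ω = 2π·f = 2π·34.3 = 215.5 rad/s.
Step 2 — Component impedances:
  R: Z = R = 49.1 Ω
  L: Z = jωL = j·215.5·0.147 = 0 + j31.68 Ω
  C: Z = 1/(jωC) = -j/(ω·C) = 0 - j50.11 Ω
Step 3 — Parallel combination: 1/Z_total = 1/R + 1/L + 1/C; Z_total = 37.06 + j21.12 Ω = 42.66∠29.7° Ω.
Step 4 — Source phasor: V = 120∠-60.0° V = 60 - j103.9 V.
Step 5 — Current: I = V / Z = 0.01559 - j2.813 A = 2.813∠-89.7° A.
Step 6 — Complex power: S = V·I* = 293.3 + j167.2 VA.
Step 7 — Real power: P = Re(S) = 293.3 W.
Step 8 — Reactive power: Q = Im(S) = 167.2 VAR.
Step 9 — Apparent power: |S| = 337.6 VA.
Step 10 — Power factor: PF = P/|S| = 0.8688 (lagging).

(a) P = 293.3 W  (b) Q = 167.2 VAR  (c) S = 337.6 VA  (d) PF = 0.8688 (lagging)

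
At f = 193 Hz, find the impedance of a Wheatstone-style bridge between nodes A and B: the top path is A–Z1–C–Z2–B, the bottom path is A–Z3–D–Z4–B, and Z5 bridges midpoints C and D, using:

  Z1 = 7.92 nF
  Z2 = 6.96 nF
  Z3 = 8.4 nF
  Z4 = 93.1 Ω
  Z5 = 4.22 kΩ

Step 1 — Angular frequency: ω = 2π·f = 2π·193 = 1213 rad/s.
Step 2 — Component impedances:
  Z1: Z = 1/(jωC) = -j/(ω·C) = 0 - j1.041e+05 Ω
  Z2: Z = 1/(jωC) = -j/(ω·C) = 0 - j1.185e+05 Ω
  Z3: Z = 1/(jωC) = -j/(ω·C) = 0 - j9.817e+04 Ω
  Z4: Z = R = 93.1 Ω
  Z5: Z = R = 4220 Ω
Step 3 — Bridge requires nodal analysis (the Z5 bridge couples midpoints C and D, so the two paths cannot be reduced to a simple series/parallel combination). Setting node B to ground and injecting 1 A at node A, the 3-node admittance system at A, C, D solves to V_A = Z_AB = 1084 - j5.059e+04 Ω = 5.06e+04∠-88.8° Ω.

Z = 1084 - j5.059e+04 Ω = 5.06e+04∠-88.8° Ω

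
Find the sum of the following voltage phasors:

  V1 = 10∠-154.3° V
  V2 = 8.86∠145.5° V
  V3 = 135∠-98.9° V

Step 1 — Convert each phasor to rectangular form:
  V1 = 10·(cos(-154.3°) + j·sin(-154.3°)) = -9.011 - j4.337 V
  V2 = 8.86·(cos(145.5°) + j·sin(145.5°)) = -7.302 + j5.018 V
  V3 = 135·(cos(-98.9°) + j·sin(-98.9°)) = -20.89 - j133.4 V
Step 2 — Sum components: V_total = -37.2 - j132.7 V.
Step 3 — Convert to polar: |V_total| = 137.8 V, ∠V_total = -105.7°.

V_total = 137.8∠-105.7° V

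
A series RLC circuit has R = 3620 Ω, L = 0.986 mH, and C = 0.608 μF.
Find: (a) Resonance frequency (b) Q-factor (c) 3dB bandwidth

Step 1 — Resonance: ω₀ = 1/√(LC) = 1/√(0.000986·6.08e-07) = 4.084e+04 rad/s.
Step 2 — f₀ = ω₀/(2π) = 6500 Hz.
Step 3 — Series Q: Q = ω₀L/R = 4.084e+04·0.000986/3620 = 0.01112.
Step 4 — Bandwidth: Δω = ω₀/Q = 3.671e+06 rad/s; BW = Δω/(2π) = 5.843e+05 Hz.

(a) f₀ = 6500 Hz  (b) Q = 0.01112  (c) BW = 5.843e+05 Hz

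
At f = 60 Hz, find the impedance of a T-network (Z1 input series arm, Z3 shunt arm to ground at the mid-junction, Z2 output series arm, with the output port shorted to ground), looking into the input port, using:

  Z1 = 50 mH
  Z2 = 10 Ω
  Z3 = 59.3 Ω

Step 1 — Angular frequency: ω = 2π·f = 2π·60 = 377 rad/s.
Step 2 — Component impedances:
  Z1: Z = jωL = j·377·0.05 = 0 + j18.85 Ω
  Z2: Z = R = 10 Ω
  Z3: Z = R = 59.3 Ω
Step 3 — With the output port shorted to ground, the output series arm Z2 runs from the junction to ground; the shunt arm Z3 also runs from the junction to ground. They appear in parallel: Z3 || Z2 = 8.557 Ω.
Step 4 — Series with input arm Z1: Z_in = Z1 + (Z3 || Z2) = 8.557 + j18.85 Ω = 20.7∠65.6° Ω.

Z = 8.557 + j18.85 Ω = 20.7∠65.6° Ω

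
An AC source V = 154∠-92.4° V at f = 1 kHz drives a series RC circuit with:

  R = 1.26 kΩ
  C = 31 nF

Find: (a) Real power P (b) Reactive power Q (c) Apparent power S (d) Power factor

Step 1 — Angular frequency: ω = 2π·f = 2π·1000 = 6283 rad/s.
Step 2 — Component impedances:
  R: Z = R = 1260 Ω
  C: Z = 1/(jωC) = -j/(ω·C) = 0 - j5134 Ω
Step 3 — Series combination: Z_total = R + C = 1260 - j5134 Ω = 5286∠-76.2° Ω.
Step 4 — Source phasor: V = 154∠-92.4° V = -6.449 - j153.9 V.
Step 5 — Current: I = V / Z = 0.02798 - j0.008122 A = 0.02913∠-16.2° A.
Step 6 — Complex power: S = V·I* = 1.069 - j4.357 VA.
Step 7 — Real power: P = Re(S) = 1.069 W.
Step 8 — Reactive power: Q = Im(S) = -4.357 VAR.
Step 9 — Apparent power: |S| = 4.486 VA.
Step 10 — Power factor: PF = P/|S| = 0.2383 (leading).

(a) P = 1.069 W  (b) Q = -4.357 VAR  (c) S = 4.486 VA  (d) PF = 0.2383 (leading)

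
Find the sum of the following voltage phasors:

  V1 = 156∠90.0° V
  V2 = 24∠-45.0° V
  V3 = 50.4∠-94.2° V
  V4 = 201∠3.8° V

Step 1 — Convert each phasor to rectangular form:
  V1 = 156·(cos(90.0°) + j·sin(90.0°)) = 0 + j156 V
  V2 = 24·(cos(-45.0°) + j·sin(-45.0°)) = 16.97 - j16.97 V
  V3 = 50.4·(cos(-94.2°) + j·sin(-94.2°)) = -3.691 - j50.26 V
  V4 = 201·(cos(3.8°) + j·sin(3.8°)) = 200.6 + j13.32 V
Step 2 — Sum components: V_total = 213.8 + j102.1 V.
Step 3 — Convert to polar: |V_total| = 237 V, ∠V_total = 25.5°.

V_total = 237∠25.5° V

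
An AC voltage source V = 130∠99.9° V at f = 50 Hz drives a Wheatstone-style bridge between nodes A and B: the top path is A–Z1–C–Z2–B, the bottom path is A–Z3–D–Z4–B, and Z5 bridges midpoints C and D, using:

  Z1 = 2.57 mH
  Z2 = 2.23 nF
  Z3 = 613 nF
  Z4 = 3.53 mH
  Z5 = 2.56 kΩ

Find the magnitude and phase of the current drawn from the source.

Step 1 — Angular frequency: ω = 2π·f = 2π·50 = 314.2 rad/s.
Step 2 — Component impedances:
  Z1: Z = jωL = j·314.2·0.00257 = 0 + j0.8074 Ω
  Z2: Z = 1/(jωC) = -j/(ω·C) = 0 - j1.427e+06 Ω
  Z3: Z = 1/(jωC) = -j/(ω·C) = 0 - j5193 Ω
  Z4: Z = jωL = j·314.2·0.00353 = 0 + j1.109 Ω
  Z5: Z = R = 2560 Ω
Step 3 — Bridge requires nodal analysis (the Z5 bridge couples midpoints C and D, so the two paths cannot be reduced to a simple series/parallel combination). Setting node B to ground and injecting 1 A at node A, the 3-node admittance system at A, C, D solves to V_A = Z_AB = 2057 - j1016 Ω = 2294∠-26.3° Ω.
Step 4 — Source phasor: V = 130∠99.9° V = -22.35 + j128.1 V.
Step 5 — Ohm's law: I = V / Z_total = (-22.35 + j128.1) / (2057 - j1016) = -0.03345 + j0.04573 A.
Step 6 — Convert to polar: |I| = 0.05666 A, ∠I = 126.2°.

I = 0.05666∠126.2° A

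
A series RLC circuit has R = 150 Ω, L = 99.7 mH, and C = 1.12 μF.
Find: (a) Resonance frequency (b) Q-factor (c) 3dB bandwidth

Step 1 — Resonance: ω₀ = 1/√(LC) = 1/√(0.0997·1.12e-06) = 2993 rad/s.
Step 2 — f₀ = ω₀/(2π) = 476.3 Hz.
Step 3 — Series Q: Q = ω₀L/R = 2993·0.0997/150 = 1.989.
Step 4 — Bandwidth: Δω = ω₀/Q = 1505 rad/s; BW = Δω/(2π) = 239.5 Hz.

(a) f₀ = 476.3 Hz  (b) Q = 1.989  (c) BW = 239.5 Hz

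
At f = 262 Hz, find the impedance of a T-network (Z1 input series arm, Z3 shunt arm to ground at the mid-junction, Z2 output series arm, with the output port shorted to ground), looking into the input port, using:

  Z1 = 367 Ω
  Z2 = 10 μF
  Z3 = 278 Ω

Step 1 — Angular frequency: ω = 2π·f = 2π·262 = 1646 rad/s.
Step 2 — Component impedances:
  Z1: Z = R = 367 Ω
  Z2: Z = 1/(jωC) = -j/(ω·C) = 0 - j60.75 Ω
  Z3: Z = R = 278 Ω
Step 3 — With the output port shorted to ground, the output series arm Z2 runs from the junction to ground; the shunt arm Z3 also runs from the junction to ground. They appear in parallel: Z3 || Z2 = 12.67 - j57.98 Ω.
Step 4 — Series with input arm Z1: Z_in = Z1 + (Z3 || Z2) = 379.7 - j57.98 Ω = 384.1∠-8.7° Ω.

Z = 379.7 - j57.98 Ω = 384.1∠-8.7° Ω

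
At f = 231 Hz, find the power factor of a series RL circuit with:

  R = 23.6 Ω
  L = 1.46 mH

Step 1 — Angular frequency: ω = 2π·f = 2π·231 = 1451 rad/s.
Step 2 — Component impedances:
  R: Z = R = 23.6 Ω
  L: Z = jωL = j·1451·0.00146 = 0 + j2.119 Ω
Step 3 — Series combination: Z_total = R + L = 23.6 + j2.119 Ω = 23.69∠5.1° Ω.
Step 4 — Power factor: PF = cos(φ) = Re(Z)/|Z| = 23.6/23.695 = 0.996.
Step 5 — Type: Im(Z) = 2.119 ⇒ lagging (phase φ = 5.1°).

PF = 0.996 (lagging, φ = 5.1°)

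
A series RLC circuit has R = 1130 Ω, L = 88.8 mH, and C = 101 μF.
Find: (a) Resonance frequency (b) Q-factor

Step 1 — Resonance condition Im(Z)=0 gives ω₀ = 1/√(LC).
Step 2 — ω₀ = 1/√(0.0888·0.000101) = 333.9 rad/s.
Step 3 — f₀ = ω₀/(2π) = 53.14 Hz.
Step 4 — Series Q: Q = ω₀L/R = 333.9·0.0888/1130 = 0.02624.

(a) f₀ = 53.14 Hz  (b) Q = 0.02624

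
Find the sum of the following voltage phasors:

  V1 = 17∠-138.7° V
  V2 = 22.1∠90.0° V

Step 1 — Convert each phasor to rectangular form:
  V1 = 17·(cos(-138.7°) + j·sin(-138.7°)) = -12.77 - j11.22 V
  V2 = 22.1·(cos(90.0°) + j·sin(90.0°)) = 0 + j22.1 V
Step 2 — Sum components: V_total = -12.77 + j10.88 V.
Step 3 — Convert to polar: |V_total| = 16.78 V, ∠V_total = 139.6°.

V_total = 16.78∠139.6° V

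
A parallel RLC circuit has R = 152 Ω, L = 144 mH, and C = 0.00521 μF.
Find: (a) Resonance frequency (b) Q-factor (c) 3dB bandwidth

Step 1 — Resonance: ω₀ = 1/√(LC) = 1/√(0.144·5.21e-09) = 3.651e+04 rad/s.
Step 2 — f₀ = ω₀/(2π) = 5811 Hz.
Step 3 — Parallel Q: Q = R/(ω₀L) = 152/(3.651e+04·0.144) = 0.02891.
Step 4 — Bandwidth: Δω = ω₀/Q = 1.263e+06 rad/s; BW = Δω/(2π) = 2.01e+05 Hz.

(a) f₀ = 5811 Hz  (b) Q = 0.02891  (c) BW = 2.01e+05 Hz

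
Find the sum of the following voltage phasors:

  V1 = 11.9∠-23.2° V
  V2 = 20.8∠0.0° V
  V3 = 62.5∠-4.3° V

Step 1 — Convert each phasor to rectangular form:
  V1 = 11.9·(cos(-23.2°) + j·sin(-23.2°)) = 10.94 - j4.688 V
  V2 = 20.8·(cos(0.0°) + j·sin(0.0°)) = 20.8 V
  V3 = 62.5·(cos(-4.3°) + j·sin(-4.3°)) = 62.32 - j4.686 V
Step 2 — Sum components: V_total = 94.06 - j9.374 V.
Step 3 — Convert to polar: |V_total| = 94.53 V, ∠V_total = -5.7°.

V_total = 94.53∠-5.7° V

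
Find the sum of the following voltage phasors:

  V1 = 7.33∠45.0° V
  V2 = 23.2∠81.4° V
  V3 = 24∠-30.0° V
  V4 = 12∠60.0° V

Step 1 — Convert each phasor to rectangular form:
  V1 = 7.33·(cos(45.0°) + j·sin(45.0°)) = 5.183 + j5.183 V
  V2 = 23.2·(cos(81.4°) + j·sin(81.4°)) = 3.469 + j22.94 V
  V3 = 24·(cos(-30.0°) + j·sin(-30.0°)) = 20.78 - j12 V
  V4 = 12·(cos(60.0°) + j·sin(60.0°)) = 6 + j10.39 V
Step 2 — Sum components: V_total = 35.44 + j26.51 V.
Step 3 — Convert to polar: |V_total| = 44.26 V, ∠V_total = 36.8°.

V_total = 44.26∠36.8° V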